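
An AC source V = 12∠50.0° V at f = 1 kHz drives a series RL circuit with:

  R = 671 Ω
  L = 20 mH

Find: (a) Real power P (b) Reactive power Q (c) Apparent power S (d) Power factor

Step 1 — Angular frequency: ω = 2π·f = 2π·1000 = 6283 rad/s.
Step 2 — Component impedances:
  R: Z = R = 671 Ω
  L: Z = jωL = j·6283·0.02 = 0 + j125.7 Ω
Step 3 — Series combination: Z_total = R + L = 671 + j125.7 Ω = 682.7∠10.6° Ω.
Step 4 — Source phasor: V = 12∠50.0° V = 7.713 + j9.193 V.
Step 5 — Current: I = V / Z = 0.01358 + j0.01116 A = 0.01758∠39.4° A.
Step 6 — Complex power: S = V·I* = 0.2073 + j0.03883 VA.
Step 7 — Real power: P = Re(S) = 0.2073 W.
Step 8 — Reactive power: Q = Im(S) = 0.03883 VAR.
Step 9 — Apparent power: |S| = 0.2109 VA.
Step 10 — Power factor: PF = P/|S| = 0.9829 (lagging).

(a) P = 0.2073 W  (b) Q = 0.03883 VAR  (c) S = 0.2109 VA  (d) PF = 0.9829 (lagging)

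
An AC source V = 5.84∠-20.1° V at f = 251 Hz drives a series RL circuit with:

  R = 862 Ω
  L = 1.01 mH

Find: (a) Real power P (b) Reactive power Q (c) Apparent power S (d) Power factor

Step 1 — Angular frequency: ω = 2π·f = 2π·251 = 1577 rad/s.
Step 2 — Component impedances:
  R: Z = R = 862 Ω
  L: Z = jωL = j·1577·0.00101 = 0 + j1.593 Ω
Step 3 — Series combination: Z_total = R + L = 862 + j1.593 Ω = 862∠0.1° Ω.
Step 4 — Source phasor: V = 5.84∠-20.1° V = 5.484 - j2.007 V.
Step 5 — Current: I = V / Z = 0.006358 - j0.00234 A = 0.006775∠-20.2° A.
Step 6 — Complex power: S = V·I* = 0.03957 + j7.311e-05 VA.
Step 7 — Real power: P = Re(S) = 0.03957 W.
Step 8 — Reactive power: Q = Im(S) = 7.311e-05 VAR.
Step 9 — Apparent power: |S| = 0.03957 VA.
Step 10 — Power factor: PF = P/|S| = 1 (lagging).

(a) P = 0.03957 W  (b) Q = 7.311e-05 VAR  (c) S = 0.03957 VA  (d) PF = 1 (lagging)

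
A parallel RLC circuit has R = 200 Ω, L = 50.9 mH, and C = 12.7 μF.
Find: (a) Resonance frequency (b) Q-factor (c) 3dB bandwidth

Step 1 — Resonance: ω₀ = 1/√(LC) = 1/√(0.0509·1.27e-05) = 1244 rad/s.
Step 2 — f₀ = ω₀/(2π) = 198 Hz.
Step 3 — Parallel Q: Q = R/(ω₀L) = 200/(1244·0.0509) = 3.159.
Step 4 — Bandwidth: Δω = ω₀/Q = 393.7 rad/s; BW = Δω/(2π) = 62.66 Hz.

(a) f₀ = 198 Hz  (b) Q = 3.159  (c) BW = 62.66 Hz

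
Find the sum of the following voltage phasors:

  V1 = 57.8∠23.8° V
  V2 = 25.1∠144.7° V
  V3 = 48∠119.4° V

Step 1 — Convert each phasor to rectangular form:
  V1 = 57.8·(cos(23.8°) + j·sin(23.8°)) = 52.88 + j23.32 V
  V2 = 25.1·(cos(144.7°) + j·sin(144.7°)) = -20.49 + j14.5 V
  V3 = 48·(cos(119.4°) + j·sin(119.4°)) = -23.56 + j41.82 V
Step 2 — Sum components: V_total = 8.836 + j79.65 V.
Step 3 — Convert to polar: |V_total| = 80.14 V, ∠V_total = 83.7°.

V_total = 80.14∠83.7° V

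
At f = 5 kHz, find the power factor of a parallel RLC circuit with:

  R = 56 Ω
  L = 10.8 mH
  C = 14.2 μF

Step 1 — Angular frequency: ω = 2π·f = 2π·5000 = 3.142e+04 rad/s.
Step 2 — Component impedances:
  R: Z = R = 56 Ω
  L: Z = jωL = j·3.142e+04·0.0108 = 0 + j339.3 Ω
  C: Z = 1/(jωC) = -j/(ω·C) = 0 - j2.242 Ω
Step 3 — Parallel combination: 1/Z_total = 1/R + 1/L + 1/C; Z_total = 0.09078 - j2.253 Ω = 2.255∠-87.7° Ω.
Step 4 — Power factor: PF = cos(φ) = Re(Z)/|Z| = 0.09078/2.255 = 0.04026.
Step 5 — Type: Im(Z) = -2.253 ⇒ leading (phase φ = -87.7°).

PF = 0.04026 (leading, φ = -87.7°)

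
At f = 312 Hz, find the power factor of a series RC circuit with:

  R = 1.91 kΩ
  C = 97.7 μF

Step 1 — Angular frequency: ω = 2π·f = 2π·312 = 1960 rad/s.
Step 2 — Component impedances:
  R: Z = R = 1910 Ω
  C: Z = 1/(jωC) = -j/(ω·C) = 0 - j5.221 Ω
Step 3 — Series combination: Z_total = R + C = 1910 - j5.221 Ω = 1910∠-0.2° Ω.
Step 4 — Power factor: PF = cos(φ) = Re(Z)/|Z| = 1910/1910 = 1.
Step 5 — Type: Im(Z) = -5.221 ⇒ leading (phase φ = -0.2°).

PF = 1 (leading, φ = -0.2°)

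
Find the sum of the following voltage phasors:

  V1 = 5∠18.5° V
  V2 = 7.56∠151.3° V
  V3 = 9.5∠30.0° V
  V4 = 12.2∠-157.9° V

Step 1 — Convert each phasor to rectangular form:
  V1 = 5·(cos(18.5°) + j·sin(18.5°)) = 4.742 + j1.587 V
  V2 = 7.56·(cos(151.3°) + j·sin(151.3°)) = -6.631 + j3.63 V
  V3 = 9.5·(cos(30.0°) + j·sin(30.0°)) = 8.227 + j4.75 V
  V4 = 12.2·(cos(-157.9°) + j·sin(-157.9°)) = -11.3 - j4.59 V
Step 2 — Sum components: V_total = -4.966 + j5.377 V.
Step 3 — Convert to polar: |V_total| = 7.319 V, ∠V_total = 132.7°.

V_total = 7.319∠132.7° V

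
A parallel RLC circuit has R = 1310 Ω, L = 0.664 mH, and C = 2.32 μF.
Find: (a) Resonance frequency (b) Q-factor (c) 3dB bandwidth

Step 1 — Resonance: ω₀ = 1/√(LC) = 1/√(0.000664·2.32e-06) = 2.548e+04 rad/s.
Step 2 — f₀ = ω₀/(2π) = 4055 Hz.
Step 3 — Parallel Q: Q = R/(ω₀L) = 1310/(2.548e+04·0.000664) = 77.43.
Step 4 — Bandwidth: Δω = ω₀/Q = 329 rad/s; BW = Δω/(2π) = 52.37 Hz.

(a) f₀ = 4055 Hz  (b) Q = 77.43  (c) BW = 52.37 Hz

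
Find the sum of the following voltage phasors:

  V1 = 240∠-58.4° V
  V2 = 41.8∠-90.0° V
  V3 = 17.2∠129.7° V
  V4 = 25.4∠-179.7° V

Step 1 — Convert each phasor to rectangular form:
  V1 = 240·(cos(-58.4°) + j·sin(-58.4°)) = 125.8 - j204.4 V
  V2 = 41.8·(cos(-90.0°) + j·sin(-90.0°)) = 0 - j41.8 V
  V3 = 17.2·(cos(129.7°) + j·sin(129.7°)) = -10.99 + j13.23 V
  V4 = 25.4·(cos(-179.7°) + j·sin(-179.7°)) = -25.4 - j0.133 V
Step 2 — Sum components: V_total = 89.37 - j233.1 V.
Step 3 — Convert to polar: |V_total| = 249.7 V, ∠V_total = -69.0°.

V_total = 249.7∠-69.0° V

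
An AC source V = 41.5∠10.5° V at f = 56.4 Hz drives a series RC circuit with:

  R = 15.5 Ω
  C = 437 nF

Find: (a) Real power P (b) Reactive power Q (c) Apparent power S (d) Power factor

Step 1 — Angular frequency: ω = 2π·f = 2π·56.4 = 354.4 rad/s.
Step 2 — Component impedances:
  R: Z = R = 15.5 Ω
  C: Z = 1/(jωC) = -j/(ω·C) = 0 - j6457 Ω
Step 3 — Series combination: Z_total = R + C = 15.5 - j6457 Ω = 6457∠-89.9° Ω.
Step 4 — Source phasor: V = 41.5∠10.5° V = 40.81 + j7.563 V.
Step 5 — Current: I = V / Z = -0.001156 + j0.006322 A = 0.006427∠100.4° A.
Step 6 — Complex power: S = V·I* = 0.0006402 - j0.2667 VA.
Step 7 — Real power: P = Re(S) = 0.0006402 W.
Step 8 — Reactive power: Q = Im(S) = -0.2667 VAR.
Step 9 — Apparent power: |S| = 0.2667 VA.
Step 10 — Power factor: PF = P/|S| = 0.0024 (leading).

(a) P = 0.0006402 W  (b) Q = -0.2667 VAR  (c) S = 0.2667 VA  (d) PF = 0.0024 (leading)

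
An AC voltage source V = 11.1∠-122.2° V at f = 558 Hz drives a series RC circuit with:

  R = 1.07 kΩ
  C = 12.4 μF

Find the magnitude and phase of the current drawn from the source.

Step 1 — Angular frequency: ω = 2π·f = 2π·558 = 3506 rad/s.
Step 2 — Component impedances:
  R: Z = R = 1070 Ω
  C: Z = 1/(jωC) = -j/(ω·C) = 0 - j23 Ω
Step 3 — Series combination: Z_total = R + C = 1070 - j23 Ω = 1070∠-1.2° Ω.
Step 4 — Source phasor: V = 11.1∠-122.2° V = -5.915 - j9.393 V.
Step 5 — Ohm's law: I = V / Z_total = (-5.915 - j9.393) / (1070 - j23) = -0.005337 - j0.008893 A.
Step 6 — Convert to polar: |I| = 0.01037 A, ∠I = -121.0°.

I = 0.01037∠-121.0° A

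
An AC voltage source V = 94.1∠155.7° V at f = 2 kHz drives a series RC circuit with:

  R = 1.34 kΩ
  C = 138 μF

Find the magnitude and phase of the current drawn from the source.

Step 1 — Angular frequency: ω = 2π·f = 2π·2000 = 1.257e+04 rad/s.
Step 2 — Component impedances:
  R: Z = R = 1340 Ω
  C: Z = 1/(jωC) = -j/(ω·C) = 0 - j0.5766 Ω
Step 3 — Series combination: Z_total = R + C = 1340 - j0.5766 Ω = 1340∠-0.0° Ω.
Step 4 — Source phasor: V = 94.1∠155.7° V = -85.76 + j38.72 V.
Step 5 — Ohm's law: I = V / Z_total = (-85.76 + j38.72) / (1340 - j0.5766) = -0.06401 + j0.02887 A.
Step 6 — Convert to polar: |I| = 0.07022 A, ∠I = 155.7°.

I = 0.07022∠155.7° A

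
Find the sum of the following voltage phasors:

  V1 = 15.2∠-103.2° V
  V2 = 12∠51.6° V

Step 1 — Convert each phasor to rectangular form:
  V1 = 15.2·(cos(-103.2°) + j·sin(-103.2°)) = -3.471 - j14.8 V
  V2 = 12·(cos(51.6°) + j·sin(51.6°)) = 7.454 + j9.404 V
Step 2 — Sum components: V_total = 3.983 - j5.394 V.
Step 3 — Convert to polar: |V_total| = 6.705 V, ∠V_total = -53.6°.

V_total = 6.705∠-53.6° V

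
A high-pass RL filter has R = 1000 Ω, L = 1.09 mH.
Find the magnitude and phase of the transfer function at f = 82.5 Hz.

Step 1 — Angular frequency: ω = 2π·82.5 = 518.4 rad/s.
Step 2 — Transfer function: H(jω) = jωL/(R + jωL).
Step 3 — Numerator jωL = j·0.565; denominator R + jωL = 1000 + j0.565.
Step 4 — H = 3.192e-07 + j0.000565.
Step 5 — Magnitude: |H| = 0.000565 (-65.0 dB); phase: φ = 90.0°.

|H| = 0.000565 (-65.0 dB), φ = 90.0°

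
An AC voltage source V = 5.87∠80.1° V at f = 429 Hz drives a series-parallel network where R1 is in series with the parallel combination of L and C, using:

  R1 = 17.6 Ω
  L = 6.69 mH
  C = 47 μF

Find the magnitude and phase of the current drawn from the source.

Step 1 — Angular frequency: ω = 2π·f = 2π·429 = 2695 rad/s.
Step 2 — Component impedances:
  R1: Z = R = 17.6 Ω
  L: Z = jωL = j·2695·0.00669 = 0 + j18.03 Ω
  C: Z = 1/(jωC) = -j/(ω·C) = 0 - j7.893 Ω
Step 3 — Parallel branch: L || C = 1/(1/L + 1/C) = 0 - j14.04 Ω.
Step 4 — Series with R1: Z_total = R1 + (L || C) = 17.6 - j14.04 Ω = 22.51∠-38.6° Ω.
Step 5 — Source phasor: V = 5.87∠80.1° V = 1.009 + j5.783 V.
Step 6 — Ohm's law: I = V / Z_total = (1.009 + j5.783) / (17.6 - j14.04) = -0.1251 + j0.2288 A.
Step 7 — Convert to polar: |I| = 0.2607 A, ∠I = 118.7°.

I = 0.2607∠118.7° A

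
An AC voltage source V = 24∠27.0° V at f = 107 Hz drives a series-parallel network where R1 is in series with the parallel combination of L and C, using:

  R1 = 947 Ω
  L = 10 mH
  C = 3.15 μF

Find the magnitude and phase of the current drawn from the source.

Step 1 — Angular frequency: ω = 2π·f = 2π·107 = 672.3 rad/s.
Step 2 — Component impedances:
  R1: Z = R = 947 Ω
  L: Z = jωL = j·672.3·0.01 = 0 + j6.723 Ω
  C: Z = 1/(jωC) = -j/(ω·C) = 0 - j472.2 Ω
Step 3 — Parallel branch: L || C = 1/(1/L + 1/C) = 0 + j6.82 Ω.
Step 4 — Series with R1: Z_total = R1 + (L || C) = 947 + j6.82 Ω = 947∠0.4° Ω.
Step 5 — Source phasor: V = 24∠27.0° V = 21.38 + j10.9 V.
Step 6 — Ohm's law: I = V / Z_total = (21.38 + j10.9) / (947 + j6.82) = 0.02266 + j0.01134 A.
Step 7 — Convert to polar: |I| = 0.02534 A, ∠I = 26.6°.

I = 0.02534∠26.6° A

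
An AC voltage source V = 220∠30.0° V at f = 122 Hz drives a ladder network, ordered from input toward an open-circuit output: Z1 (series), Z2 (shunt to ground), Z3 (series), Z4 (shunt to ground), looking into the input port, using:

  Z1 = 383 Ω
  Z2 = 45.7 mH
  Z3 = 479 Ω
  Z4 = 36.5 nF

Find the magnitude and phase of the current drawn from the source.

Step 1 — Angular frequency: ω = 2π·f = 2π·122 = 766.5 rad/s.
Step 2 — Component impedances:
  Z1: Z = R = 383 Ω
  Z2: Z = jωL = j·766.5·0.0457 = 0 + j35.03 Ω
  Z3: Z = R = 479 Ω
  Z4: Z = 1/(jωC) = -j/(ω·C) = 0 - j3.574e+04 Ω
Step 3 — Ladder network (open output): work backward from the far end, alternating series and parallel combinations. Z_in = 383 + j35.07 Ω = 384.6∠5.2° Ω.
Step 4 — Source phasor: V = 220∠30.0° V = 190.5 + j110 V.
Step 5 — Ohm's law: I = V / Z_total = (190.5 + j110) / (383 + j35.07) = 0.5194 + j0.2397 A.
Step 6 — Convert to polar: |I| = 0.572 A, ∠I = 24.8°.

I = 0.572∠24.8° A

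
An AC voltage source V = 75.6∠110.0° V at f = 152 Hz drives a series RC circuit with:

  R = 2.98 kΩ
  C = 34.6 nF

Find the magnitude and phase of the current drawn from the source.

Step 1 — Angular frequency: ω = 2π·f = 2π·152 = 955 rad/s.
Step 2 — Component impedances:
  R: Z = R = 2980 Ω
  C: Z = 1/(jωC) = -j/(ω·C) = 0 - j3.026e+04 Ω
Step 3 — Series combination: Z_total = R + C = 2980 - j3.026e+04 Ω = 3.041e+04∠-84.4° Ω.
Step 4 — Source phasor: V = 75.6∠110.0° V = -25.86 + j71.04 V.
Step 5 — Ohm's law: I = V / Z_total = (-25.86 + j71.04) / (2980 - j3.026e+04) = -0.002408 - j0.0006173 A.
Step 6 — Convert to polar: |I| = 0.002486 A, ∠I = -165.6°.

I = 0.002486∠-165.6° A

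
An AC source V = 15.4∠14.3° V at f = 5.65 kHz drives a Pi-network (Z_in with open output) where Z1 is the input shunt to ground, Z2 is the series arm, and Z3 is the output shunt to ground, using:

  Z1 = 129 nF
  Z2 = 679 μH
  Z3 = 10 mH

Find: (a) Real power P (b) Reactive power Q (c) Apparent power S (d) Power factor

Step 1 — Angular frequency: ω = 2π·f = 2π·5650 = 3.55e+04 rad/s.
Step 2 — Component impedances:
  Z1: Z = 1/(jωC) = -j/(ω·C) = 0 - j218.4 Ω
  Z2: Z = jωL = j·3.55e+04·0.000679 = 0 + j24.1 Ω
  Z3: Z = jωL = j·3.55e+04·0.01 = 0 + j355 Ω
Step 3 — With open output, the series arm Z2 and the output shunt Z3 appear in series to ground: Z2 + Z3 = 0 + j379.1 Ω.
Step 4 — Parallel with input shunt Z1: Z_in = Z1 || (Z2 + Z3) = 0 - j515 Ω = 515∠-90.0° Ω.
Step 5 — Source phasor: V = 15.4∠14.3° V = 14.92 + j3.804 V.
Step 6 — Current: I = V / Z = -0.007386 + j0.02898 A = 0.0299∠104.3° A.
Step 7 — Complex power: S = V·I* = 0 - j0.4605 VA.
Step 8 — Real power: P = Re(S) = 0 W.
Step 9 — Reactive power: Q = Im(S) = -0.4605 VAR.
Step 10 — Apparent power: |S| = 0.4605 VA.
Step 11 — Power factor: PF = P/|S| = 0 (leading).

(a) P = 0 W  (b) Q = -0.4605 VAR  (c) S = 0.4605 VA  (d) PF = 0 (leading)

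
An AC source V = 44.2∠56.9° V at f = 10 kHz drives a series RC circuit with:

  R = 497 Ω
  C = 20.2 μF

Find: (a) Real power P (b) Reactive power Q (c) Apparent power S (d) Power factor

Step 1 — Angular frequency: ω = 2π·f = 2π·1e+04 = 6.283e+04 rad/s.
Step 2 — Component impedances:
  R: Z = R = 497 Ω
  C: Z = 1/(jωC) = -j/(ω·C) = 0 - j0.7879 Ω
Step 3 — Series combination: Z_total = R + C = 497 - j0.7879 Ω = 497∠-0.1° Ω.
Step 4 — Source phasor: V = 44.2∠56.9° V = 24.14 + j37.03 V.
Step 5 — Current: I = V / Z = 0.04845 + j0.07458 A = 0.08893∠57.0° A.
Step 6 — Complex power: S = V·I* = 3.931 - j0.006232 VA.
Step 7 — Real power: P = Re(S) = 3.931 W.
Step 8 — Reactive power: Q = Im(S) = -0.006232 VAR.
Step 9 — Apparent power: |S| = 3.931 VA.
Step 10 — Power factor: PF = P/|S| = 1 (leading).

(a) P = 3.931 W  (b) Q = -0.006232 VAR  (c) S = 3.931 VA  (d) PF = 1 (leading)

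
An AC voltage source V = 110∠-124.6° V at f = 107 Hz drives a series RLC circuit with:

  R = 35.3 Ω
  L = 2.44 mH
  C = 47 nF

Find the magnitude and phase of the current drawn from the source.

Step 1 — Angular frequency: ω = 2π·f = 2π·107 = 672.3 rad/s.
Step 2 — Component impedances:
  R: Z = R = 35.3 Ω
  L: Z = jωL = j·672.3·0.00244 = 0 + j1.64 Ω
  C: Z = 1/(jωC) = -j/(ω·C) = 0 - j3.165e+04 Ω
Step 3 — Series combination: Z_total = R + L + C = 35.3 - j3.165e+04 Ω = 3.165e+04∠-89.9° Ω.
Step 4 — Source phasor: V = 110∠-124.6° V = -62.46 - j90.55 V.
Step 5 — Ohm's law: I = V / Z_total = (-62.46 - j90.55) / (35.3 - j3.165e+04) = 0.002859 - j0.001977 A.
Step 6 — Convert to polar: |I| = 0.003476 A, ∠I = -34.7°.

I = 0.003476∠-34.7° A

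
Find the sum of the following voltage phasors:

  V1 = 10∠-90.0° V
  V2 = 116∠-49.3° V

Step 1 — Convert each phasor to rectangular form:
  V1 = 10·(cos(-90.0°) + j·sin(-90.0°)) = 0 - j10 V
  V2 = 116·(cos(-49.3°) + j·sin(-49.3°)) = 75.64 - j87.94 V
Step 2 — Sum components: V_total = 75.64 - j97.94 V.
Step 3 — Convert to polar: |V_total| = 123.8 V, ∠V_total = -52.3°.

V_total = 123.8∠-52.3° V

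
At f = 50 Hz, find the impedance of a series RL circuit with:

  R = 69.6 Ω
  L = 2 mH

Step 1 — Angular frequency: ω = 2π·f = 2π·50 = 314.2 rad/s.
Step 2 — Component impedances:
  R: Z = R = 69.6 Ω
  L: Z = jωL = j·314.2·0.002 = 0 + j0.6283 Ω
Step 3 — Series combination: Z_total = R + L = 69.6 + j0.6283 Ω = 69.6∠0.5° Ω.

Z = 69.6 + j0.6283 Ω = 69.6∠0.5° Ω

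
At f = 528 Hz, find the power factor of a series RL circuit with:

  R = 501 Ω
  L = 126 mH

Step 1 — Angular frequency: ω = 2π·f = 2π·528 = 3318 rad/s.
Step 2 — Component impedances:
  R: Z = R = 501 Ω
  L: Z = jωL = j·3318·0.126 = 0 + j418 Ω
Step 3 — Series combination: Z_total = R + L = 501 + j418 Ω = 652.5∠39.8° Ω.
Step 4 — Power factor: PF = cos(φ) = Re(Z)/|Z| = 501/652.5 = 0.7678.
Step 5 — Type: Im(Z) = 418 ⇒ lagging (phase φ = 39.8°).

PF = 0.7678 (lagging, φ = 39.8°)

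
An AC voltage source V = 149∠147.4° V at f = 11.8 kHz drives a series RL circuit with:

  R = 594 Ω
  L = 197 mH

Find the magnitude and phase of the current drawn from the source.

Step 1 — Angular frequency: ω = 2π·f = 2π·1.18e+04 = 7.414e+04 rad/s.
Step 2 — Component impedances:
  R: Z = R = 594 Ω
  L: Z = jωL = j·7.414e+04·0.197 = 0 + j1.461e+04 Ω
Step 3 — Series combination: Z_total = R + L = 594 + j1.461e+04 Ω = 1.462e+04∠87.7° Ω.
Step 4 — Source phasor: V = 149∠147.4° V = -125.5 + j80.28 V.
Step 5 — Ohm's law: I = V / Z_total = (-125.5 + j80.28) / (594 + j1.461e+04) = 0.005138 + j0.008803 A.
Step 6 — Convert to polar: |I| = 0.01019 A, ∠I = 59.7°.

I = 0.01019∠59.7° A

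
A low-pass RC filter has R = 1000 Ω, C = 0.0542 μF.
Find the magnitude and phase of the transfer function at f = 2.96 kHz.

Step 1 — Angular frequency: ω = 2π·2960 = 1.86e+04 rad/s.
Step 2 — Transfer function: H(jω) = 1/(1 + jωRC).
Step 3 — Denominator: 1 + jωRC = 1 + j·1.86e+04·1000·5.42e-08 = 1 + j1.008.
Step 4 — H = 0.496 - j0.5.
Step 5 — Magnitude: |H| = 0.7043 (-3.0 dB); phase: φ = -45.2°.

|H| = 0.7043 (-3.0 dB), φ = -45.2°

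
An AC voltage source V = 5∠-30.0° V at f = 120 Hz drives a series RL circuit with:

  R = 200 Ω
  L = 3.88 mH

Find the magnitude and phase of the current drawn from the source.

Step 1 — Angular frequency: ω = 2π·f = 2π·120 = 754 rad/s.
Step 2 — Component impedances:
  R: Z = R = 200 Ω
  L: Z = jωL = j·754·0.00388 = 0 + j2.925 Ω
Step 3 — Series combination: Z_total = R + L = 200 + j2.925 Ω = 200∠0.8° Ω.
Step 4 — Source phasor: V = 5∠-30.0° V = 4.33 - j2.5 V.
Step 5 — Ohm's law: I = V / Z_total = (4.33 - j2.5) / (200 + j2.925) = 0.02146 - j0.01281 A.
Step 6 — Convert to polar: |I| = 0.025 A, ∠I = -30.8°.

I = 0.025∠-30.8° A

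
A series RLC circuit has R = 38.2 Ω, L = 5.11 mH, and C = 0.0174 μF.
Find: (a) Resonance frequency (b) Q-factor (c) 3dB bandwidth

Step 1 — Resonance: ω₀ = 1/√(LC) = 1/√(0.00511·1.74e-08) = 1.061e+05 rad/s.
Step 2 — f₀ = ω₀/(2π) = 1.688e+04 Hz.
Step 3 — Series Q: Q = ω₀L/R = 1.061e+05·0.00511/38.2 = 14.19.
Step 4 — Bandwidth: Δω = ω₀/Q = 7476 rad/s; BW = Δω/(2π) = 1190 Hz.

(a) f₀ = 1.688e+04 Hz  (b) Q = 14.19  (c) BW = 1190 Hz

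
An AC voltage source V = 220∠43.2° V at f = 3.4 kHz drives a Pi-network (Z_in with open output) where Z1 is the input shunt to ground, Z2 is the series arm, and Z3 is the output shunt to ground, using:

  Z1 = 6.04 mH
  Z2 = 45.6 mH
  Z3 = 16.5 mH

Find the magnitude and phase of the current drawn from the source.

Step 1 — Angular frequency: ω = 2π·f = 2π·3400 = 2.136e+04 rad/s.
Step 2 — Component impedances:
  Z1: Z = jωL = j·2.136e+04·0.00604 = 0 + j129 Ω
  Z2: Z = jωL = j·2.136e+04·0.0456 = 0 + j974.1 Ω
  Z3: Z = jωL = j·2.136e+04·0.0165 = 0 + j352.5 Ω
Step 3 — With open output, the series arm Z2 and the output shunt Z3 appear in series to ground: Z2 + Z3 = 0 + j1327 Ω.
Step 4 — Parallel with input shunt Z1: Z_in = Z1 || (Z2 + Z3) = 0 + j117.6 Ω = 117.6∠90.0° Ω.
Step 5 — Source phasor: V = 220∠43.2° V = 160.4 + j150.6 V.
Step 6 — Ohm's law: I = V / Z_total = (160.4 + j150.6) / (0 + j117.6) = 1.281 - j1.364 A.
Step 7 — Convert to polar: |I| = 1.871 A, ∠I = -46.8°.

I = 1.871∠-46.8° A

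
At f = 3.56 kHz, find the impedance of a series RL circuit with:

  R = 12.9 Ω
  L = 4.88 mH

Step 1 — Angular frequency: ω = 2π·f = 2π·3560 = 2.237e+04 rad/s.
Step 2 — Component impedances:
  R: Z = R = 12.9 Ω
  L: Z = jωL = j·2.237e+04·0.00488 = 0 + j109.2 Ω
Step 3 — Series combination: Z_total = R + L = 12.9 + j109.2 Ω = 109.9∠83.3° Ω.

Z = 12.9 + j109.2 Ω = 109.9∠83.3° Ω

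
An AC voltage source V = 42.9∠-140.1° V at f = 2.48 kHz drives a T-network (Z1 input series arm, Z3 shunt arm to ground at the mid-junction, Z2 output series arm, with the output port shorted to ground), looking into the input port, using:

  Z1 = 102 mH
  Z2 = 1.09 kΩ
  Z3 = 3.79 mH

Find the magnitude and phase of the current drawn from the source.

Step 1 — Angular frequency: ω = 2π·f = 2π·2480 = 1.558e+04 rad/s.
Step 2 — Component impedances:
  Z1: Z = jωL = j·1.558e+04·0.102 = 0 + j1589 Ω
  Z2: Z = R = 1090 Ω
  Z3: Z = jωL = j·1.558e+04·0.00379 = 0 + j59.06 Ω
Step 3 — With the output port shorted to ground, the output series arm Z2 runs from the junction to ground; the shunt arm Z3 also runs from the junction to ground. They appear in parallel: Z3 || Z2 = 3.19 + j58.88 Ω.
Step 4 — Series with input arm Z1: Z_in = Z1 + (Z3 || Z2) = 3.19 + j1648 Ω = 1648∠89.9° Ω.
Step 5 — Source phasor: V = 42.9∠-140.1° V = -32.91 - j27.52 V.
Step 6 — Ohm's law: I = V / Z_total = (-32.91 - j27.52) / (3.19 + j1648) = -0.01673 + j0.01993 A.
Step 7 — Convert to polar: |I| = 0.02603 A, ∠I = 130.0°.

I = 0.02603∠130.0° A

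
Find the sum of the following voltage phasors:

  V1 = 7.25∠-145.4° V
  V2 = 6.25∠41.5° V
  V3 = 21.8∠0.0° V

Step 1 — Convert each phasor to rectangular form:
  V1 = 7.25·(cos(-145.4°) + j·sin(-145.4°)) = -5.968 - j4.117 V
  V2 = 6.25·(cos(41.5°) + j·sin(41.5°)) = 4.681 + j4.141 V
  V3 = 21.8·(cos(0.0°) + j·sin(0.0°)) = 21.8 V
Step 2 — Sum components: V_total = 20.51 + j0.02451 V.
Step 3 — Convert to polar: |V_total| = 20.51 V, ∠V_total = 0.1°.

V_total = 20.51∠0.1° V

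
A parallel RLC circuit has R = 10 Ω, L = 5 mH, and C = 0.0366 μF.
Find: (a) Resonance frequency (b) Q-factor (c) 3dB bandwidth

Step 1 — Resonance: ω₀ = 1/√(LC) = 1/√(0.005·3.66e-08) = 7.392e+04 rad/s.
Step 2 — f₀ = ω₀/(2π) = 1.177e+04 Hz.
Step 3 — Parallel Q: Q = R/(ω₀L) = 10/(7.392e+04·0.005) = 0.02706.
Step 4 — Bandwidth: Δω = ω₀/Q = 2.732e+06 rad/s; BW = Δω/(2π) = 4.348e+05 Hz.

(a) f₀ = 1.177e+04 Hz  (b) Q = 0.02706  (c) BW = 4.348e+05 Hz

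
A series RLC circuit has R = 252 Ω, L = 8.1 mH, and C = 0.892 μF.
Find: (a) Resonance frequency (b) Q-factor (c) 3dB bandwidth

Step 1 — Resonance condition Im(Z)=0 gives ω₀ = 1/√(LC).
Step 2 — ω₀ = 1/√(0.0081·8.92e-07) = 1.176e+04 rad/s.
Step 3 — f₀ = ω₀/(2π) = 1872 Hz.
Step 4 — Series Q: Q = ω₀L/R = 1.176e+04·0.0081/252 = 0.3781.
Step 5 — 3dB bandwidth: Δω = ω₀/Q = 3.111e+04 rad/s; BW = Δω/(2π) = 4951 Hz.

(a) f₀ = 1872 Hz  (b) Q = 0.3781  (c) BW = 4951 Hz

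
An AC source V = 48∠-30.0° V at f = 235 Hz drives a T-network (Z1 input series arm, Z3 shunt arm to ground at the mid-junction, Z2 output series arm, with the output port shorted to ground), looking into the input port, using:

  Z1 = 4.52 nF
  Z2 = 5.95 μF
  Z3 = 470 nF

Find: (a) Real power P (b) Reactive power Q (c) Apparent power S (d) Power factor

Step 1 — Angular frequency: ω = 2π·f = 2π·235 = 1477 rad/s.
Step 2 — Component impedances:
  Z1: Z = 1/(jωC) = -j/(ω·C) = 0 - j1.498e+05 Ω
  Z2: Z = 1/(jωC) = -j/(ω·C) = 0 - j113.8 Ω
  Z3: Z = 1/(jωC) = -j/(ω·C) = 0 - j1441 Ω
Step 3 — With the output port shorted to ground, the output series arm Z2 runs from the junction to ground; the shunt arm Z3 also runs from the junction to ground. They appear in parallel: Z3 || Z2 = 0 - j105.5 Ω.
Step 4 — Series with input arm Z1: Z_in = Z1 + (Z3 || Z2) = 0 - j1.499e+05 Ω = 1.499e+05∠-90.0° Ω.
Step 5 — Source phasor: V = 48∠-30.0° V = 41.57 - j24 V.
Step 6 — Current: I = V / Z = 0.0001601 + j0.0002772 A = 0.0003201∠60.0° A.
Step 7 — Complex power: S = V·I* = 0 - j0.01537 VA.
Step 8 — Real power: P = Re(S) = 0 W.
Step 9 — Reactive power: Q = Im(S) = -0.01537 VAR.
Step 10 — Apparent power: |S| = 0.01537 VA.
Step 11 — Power factor: PF = P/|S| = 0 (leading).

(a) P = 0 W  (b) Q = -0.01537 VAR  (c) S = 0.01537 VA  (d) PF = 0 (leading)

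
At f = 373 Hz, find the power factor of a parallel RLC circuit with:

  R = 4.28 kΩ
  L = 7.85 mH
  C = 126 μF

Step 1 — Angular frequency: ω = 2π·f = 2π·373 = 2344 rad/s.
Step 2 — Component impedances:
  R: Z = R = 4280 Ω
  L: Z = jωL = j·2344·0.00785 = 0 + j18.4 Ω
  C: Z = 1/(jωC) = -j/(ω·C) = 0 - j3.386 Ω
Step 3 — Parallel combination: 1/Z_total = 1/R + 1/L + 1/C; Z_total = 0.004025 - j4.15 Ω = 4.15∠-89.9° Ω.
Step 4 — Power factor: PF = cos(φ) = Re(Z)/|Z| = 0.0040247/4.1504 = 0.0009697.
Step 5 — Type: Im(Z) = -4.15 ⇒ leading (phase φ = -89.9°).

PF = 0.0009697 (leading, φ = -89.9°)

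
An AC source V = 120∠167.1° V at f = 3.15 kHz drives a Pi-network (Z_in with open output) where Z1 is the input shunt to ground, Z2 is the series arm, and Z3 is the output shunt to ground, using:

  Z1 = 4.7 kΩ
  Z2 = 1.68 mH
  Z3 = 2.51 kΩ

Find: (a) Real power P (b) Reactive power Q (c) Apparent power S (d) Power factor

Step 1 — Angular frequency: ω = 2π·f = 2π·3150 = 1.979e+04 rad/s.
Step 2 — Component impedances:
  Z1: Z = R = 4700 Ω
  Z2: Z = jωL = j·1.979e+04·0.00168 = 0 + j33.25 Ω
  Z3: Z = R = 2510 Ω
Step 3 — With open output, the series arm Z2 and the output shunt Z3 appear in series to ground: Z2 + Z3 = 2510 + j33.25 Ω.
Step 4 — Parallel with input shunt Z1: Z_in = Z1 || (Z2 + Z3) = 1636 + j14.13 Ω = 1636∠0.5° Ω.
Step 5 — Source phasor: V = 120∠167.1° V = -117 + j26.79 V.
Step 6 — Current: I = V / Z = -0.07134 + j0.01699 A = 0.07334∠166.6° A.
Step 7 — Complex power: S = V·I* = 8.8 + j0.07599 VA.
Step 8 — Real power: P = Re(S) = 8.8 W.
Step 9 — Reactive power: Q = Im(S) = 0.07599 VAR.
Step 10 — Apparent power: |S| = 8.8 VA.
Step 11 — Power factor: PF = P/|S| = 1 (lagging).

(a) P = 8.8 W  (b) Q = 0.07599 VAR  (c) S = 8.8 VA  (d) PF = 1 (lagging)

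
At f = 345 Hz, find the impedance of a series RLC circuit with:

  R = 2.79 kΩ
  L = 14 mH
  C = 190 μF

Step 1 — Angular frequency: ω = 2π·f = 2π·345 = 2168 rad/s.
Step 2 — Component impedances:
  R: Z = R = 2790 Ω
  L: Z = jωL = j·2168·0.014 = 0 + j30.35 Ω
  C: Z = 1/(jωC) = -j/(ω·C) = 0 - j2.428 Ω
Step 3 — Series combination: Z_total = R + L + C = 2790 + j27.92 Ω = 2790∠0.6° Ω.

Z = 2790 + j27.92 Ω = 2790∠0.6° Ω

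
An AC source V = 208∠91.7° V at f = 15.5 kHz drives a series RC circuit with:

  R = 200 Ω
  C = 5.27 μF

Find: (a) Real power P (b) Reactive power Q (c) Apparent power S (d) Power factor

Step 1 — Angular frequency: ω = 2π·f = 2π·1.55e+04 = 9.739e+04 rad/s.
Step 2 — Component impedances:
  R: Z = R = 200 Ω
  C: Z = 1/(jωC) = -j/(ω·C) = 0 - j1.948 Ω
Step 3 — Series combination: Z_total = R + C = 200 - j1.948 Ω = 200∠-0.6° Ω.
Step 4 — Source phasor: V = 208∠91.7° V = -6.171 + j207.9 V.
Step 5 — Current: I = V / Z = -0.04098 + j1.039 A = 1.04∠92.3° A.
Step 6 — Complex power: S = V·I* = 216.3 - j2.107 VA.
Step 7 — Real power: P = Re(S) = 216.3 W.
Step 8 — Reactive power: Q = Im(S) = -2.107 VAR.
Step 9 — Apparent power: |S| = 216.3 VA.
Step 10 — Power factor: PF = P/|S| = 1 (leading).

(a) P = 216.3 W  (b) Q = -2.107 VAR  (c) S = 216.3 VA  (d) PF = 1 (leading)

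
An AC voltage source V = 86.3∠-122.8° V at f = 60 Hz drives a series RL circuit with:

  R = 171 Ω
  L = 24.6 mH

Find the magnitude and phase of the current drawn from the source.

Step 1 — Angular frequency: ω = 2π·f = 2π·60 = 377 rad/s.
Step 2 — Component impedances:
  R: Z = R = 171 Ω
  L: Z = jωL = j·377·0.0246 = 0 + j9.274 Ω
Step 3 — Series combination: Z_total = R + L = 171 + j9.274 Ω = 171.3∠3.1° Ω.
Step 4 — Source phasor: V = 86.3∠-122.8° V = -46.75 - j72.54 V.
Step 5 — Ohm's law: I = V / Z_total = (-46.75 - j72.54) / (171 + j9.274) = -0.2955 - j0.4082 A.
Step 6 — Convert to polar: |I| = 0.5039 A, ∠I = -125.9°.

I = 0.5039∠-125.9° A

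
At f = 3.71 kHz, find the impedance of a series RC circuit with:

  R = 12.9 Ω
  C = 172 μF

Step 1 — Angular frequency: ω = 2π·f = 2π·3710 = 2.331e+04 rad/s.
Step 2 — Component impedances:
  R: Z = R = 12.9 Ω
  C: Z = 1/(jωC) = -j/(ω·C) = 0 - j0.2494 Ω
Step 3 — Series combination: Z_total = R + C = 12.9 - j0.2494 Ω = 12.9∠-1.1° Ω.

Z = 12.9 - j0.2494 Ω = 12.9∠-1.1° Ω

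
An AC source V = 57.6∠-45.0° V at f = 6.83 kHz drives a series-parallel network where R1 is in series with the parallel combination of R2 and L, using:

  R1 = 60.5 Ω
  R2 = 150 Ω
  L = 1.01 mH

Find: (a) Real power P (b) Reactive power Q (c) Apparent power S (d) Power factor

Step 1 — Angular frequency: ω = 2π·f = 2π·6830 = 4.291e+04 rad/s.
Step 2 — Component impedances:
  R1: Z = R = 60.5 Ω
  R2: Z = R = 150 Ω
  L: Z = jωL = j·4.291e+04·0.00101 = 0 + j43.34 Ω
Step 3 — Parallel branch: R2 || L = 1/(1/R2 + 1/L) = 11.56 + j40 Ω.
Step 4 — Series with R1: Z_total = R1 + (R2 || L) = 72.06 + j40 Ω = 82.42∠29.0° Ω.
Step 5 — Source phasor: V = 57.6∠-45.0° V = 40.73 - j40.73 V.
Step 6 — Current: I = V / Z = 0.1922 - j0.6719 A = 0.6989∠-74.0° A.
Step 7 — Complex power: S = V·I* = 35.2 + j19.54 VA.
Step 8 — Real power: P = Re(S) = 35.2 W.
Step 9 — Reactive power: Q = Im(S) = 19.54 VAR.
Step 10 — Apparent power: |S| = 40.26 VA.
Step 11 — Power factor: PF = P/|S| = 0.8743 (lagging).

(a) P = 35.2 W  (b) Q = 19.54 VAR  (c) S = 40.26 VA  (d) PF = 0.8743 (lagging)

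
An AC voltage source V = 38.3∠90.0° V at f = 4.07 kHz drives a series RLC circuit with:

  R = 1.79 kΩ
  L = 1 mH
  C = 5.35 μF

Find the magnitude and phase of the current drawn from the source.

Step 1 — Angular frequency: ω = 2π·f = 2π·4070 = 2.557e+04 rad/s.
Step 2 — Component impedances:
  R: Z = R = 1790 Ω
  L: Z = jωL = j·2.557e+04·0.001 = 0 + j25.57 Ω
  C: Z = 1/(jωC) = -j/(ω·C) = 0 - j7.309 Ω
Step 3 — Series combination: Z_total = R + L + C = 1790 + j18.26 Ω = 1790∠0.6° Ω.
Step 4 — Source phasor: V = 38.3∠90.0° V = 0 + j38.3 V.
Step 5 — Ohm's law: I = V / Z_total = (0 + j38.3) / (1790 + j18.26) = 0.0002183 + j0.02139 A.
Step 6 — Convert to polar: |I| = 0.0214 A, ∠I = 89.4°.

I = 0.0214∠89.4° A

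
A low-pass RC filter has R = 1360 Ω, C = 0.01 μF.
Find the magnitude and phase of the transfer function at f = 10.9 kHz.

Step 1 — Angular frequency: ω = 2π·1.09e+04 = 6.849e+04 rad/s.
Step 2 — Transfer function: H(jω) = 1/(1 + jωRC).
Step 3 — Denominator: 1 + jωRC = 1 + j·6.849e+04·1360·1e-08 = 1 + j0.9314.
Step 4 — H = 0.5355 - j0.4987.
Step 5 — Magnitude: |H| = 0.7318 (-2.7 dB); phase: φ = -43.0°.

|H| = 0.7318 (-2.7 dB), φ = -43.0°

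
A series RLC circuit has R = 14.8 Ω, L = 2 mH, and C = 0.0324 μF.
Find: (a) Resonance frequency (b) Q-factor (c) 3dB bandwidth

Step 1 — Resonance condition Im(Z)=0 gives ω₀ = 1/√(LC).
Step 2 — ω₀ = 1/√(0.002·3.24e-08) = 1.242e+05 rad/s.
Step 3 — f₀ = ω₀/(2π) = 1.977e+04 Hz.
Step 4 — Series Q: Q = ω₀L/R = 1.242e+05·0.002/14.8 = 16.79.
Step 5 — 3dB bandwidth: Δω = ω₀/Q = 7400 rad/s; BW = Δω/(2π) = 1178 Hz.

(a) f₀ = 1.977e+04 Hz  (b) Q = 16.79  (c) BW = 1178 Hz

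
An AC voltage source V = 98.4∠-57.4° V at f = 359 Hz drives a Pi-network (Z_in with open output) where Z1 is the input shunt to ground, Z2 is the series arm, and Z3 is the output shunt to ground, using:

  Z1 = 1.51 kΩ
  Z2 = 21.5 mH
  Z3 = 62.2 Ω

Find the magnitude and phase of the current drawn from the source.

Step 1 — Angular frequency: ω = 2π·f = 2π·359 = 2256 rad/s.
Step 2 — Component impedances:
  Z1: Z = R = 1510 Ω
  Z2: Z = jωL = j·2256·0.0215 = 0 + j48.5 Ω
  Z3: Z = R = 62.2 Ω
Step 3 — With open output, the series arm Z2 and the output shunt Z3 appear in series to ground: Z2 + Z3 = 62.2 + j48.5 Ω.
Step 4 — Parallel with input shunt Z1: Z_in = Z1 || (Z2 + Z3) = 61.12 + j44.69 Ω = 75.72∠36.2° Ω.
Step 5 — Source phasor: V = 98.4∠-57.4° V = 53.02 - j82.9 V.
Step 6 — Ohm's law: I = V / Z_total = (53.02 - j82.9) / (61.12 + j44.69) = -0.08107 - j1.297 A.
Step 7 — Convert to polar: |I| = 1.3 A, ∠I = -93.6°.

I = 1.3∠-93.6° A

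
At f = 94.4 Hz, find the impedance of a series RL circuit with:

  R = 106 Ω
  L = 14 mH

Step 1 — Angular frequency: ω = 2π·f = 2π·94.4 = 593.1 rad/s.
Step 2 — Component impedances:
  R: Z = R = 106 Ω
  L: Z = jωL = j·593.1·0.014 = 0 + j8.304 Ω
Step 3 — Series combination: Z_total = R + L = 106 + j8.304 Ω = 106.3∠4.5° Ω.

Z = 106 + j8.304 Ω = 106.3∠4.5° Ω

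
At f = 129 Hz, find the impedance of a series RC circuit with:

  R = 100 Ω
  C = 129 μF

Step 1 — Angular frequency: ω = 2π·f = 2π·129 = 810.5 rad/s.
Step 2 — Component impedances:
  R: Z = R = 100 Ω
  C: Z = 1/(jωC) = -j/(ω·C) = 0 - j9.564 Ω
Step 3 — Series combination: Z_total = R + C = 100 - j9.564 Ω = 100.5∠-5.5° Ω.

Z = 100 - j9.564 Ω = 100.5∠-5.5° Ω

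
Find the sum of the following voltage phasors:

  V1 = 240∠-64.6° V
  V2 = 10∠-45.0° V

Step 1 — Convert each phasor to rectangular form:
  V1 = 240·(cos(-64.6°) + j·sin(-64.6°)) = 102.9 - j216.8 V
  V2 = 10·(cos(-45.0°) + j·sin(-45.0°)) = 7.071 - j7.071 V
Step 2 — Sum components: V_total = 110 - j223.9 V.
Step 3 — Convert to polar: |V_total| = 249.4 V, ∠V_total = -63.8°.

V_total = 249.4∠-63.8° V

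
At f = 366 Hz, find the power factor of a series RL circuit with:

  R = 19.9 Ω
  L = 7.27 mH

Step 1 — Angular frequency: ω = 2π·f = 2π·366 = 2300 rad/s.
Step 2 — Component impedances:
  R: Z = R = 19.9 Ω
  L: Z = jωL = j·2300·0.00727 = 0 + j16.72 Ω
Step 3 — Series combination: Z_total = R + L = 19.9 + j16.72 Ω = 25.99∠40.0° Ω.
Step 4 — Power factor: PF = cos(φ) = Re(Z)/|Z| = 19.9/25.99 = 0.7657.
Step 5 — Type: Im(Z) = 16.72 ⇒ lagging (phase φ = 40.0°).

PF = 0.7657 (lagging, φ = 40.0°)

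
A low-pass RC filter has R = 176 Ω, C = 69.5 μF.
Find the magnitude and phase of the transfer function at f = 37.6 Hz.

Step 1 — Angular frequency: ω = 2π·37.6 = 236.2 rad/s.
Step 2 — Transfer function: H(jω) = 1/(1 + jωRC).
Step 3 — Denominator: 1 + jωRC = 1 + j·236.2·176·6.95e-05 = 1 + j2.89.
Step 4 — H = 0.1069 - j0.309.
Step 5 — Magnitude: |H| = 0.327 (-9.7 dB); phase: φ = -70.9°.

|H| = 0.327 (-9.7 dB), φ = -70.9°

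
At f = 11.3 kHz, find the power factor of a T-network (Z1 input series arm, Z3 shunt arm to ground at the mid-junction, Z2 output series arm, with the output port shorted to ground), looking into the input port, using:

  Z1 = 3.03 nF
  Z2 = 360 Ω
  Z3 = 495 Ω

Step 1 — Angular frequency: ω = 2π·f = 2π·1.13e+04 = 7.1e+04 rad/s.
Step 2 — Component impedances:
  Z1: Z = 1/(jωC) = -j/(ω·C) = 0 - j4648 Ω
  Z2: Z = R = 360 Ω
  Z3: Z = R = 495 Ω
Step 3 — With the output port shorted to ground, the output series arm Z2 runs from the junction to ground; the shunt arm Z3 also runs from the junction to ground. They appear in parallel: Z3 || Z2 = 208.4 Ω.
Step 4 — Series with input arm Z1: Z_in = Z1 + (Z3 || Z2) = 208.4 - j4648 Ω = 4653∠-87.4° Ω.
Step 5 — Power factor: PF = cos(φ) = Re(Z)/|Z| = 208.4/4653 = 0.04479.
Step 6 — Type: Im(Z) = -4648 ⇒ leading (phase φ = -87.4°).

PF = 0.04479 (leading, φ = -87.4°)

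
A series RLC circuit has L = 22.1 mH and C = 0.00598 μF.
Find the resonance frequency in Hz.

Step 1 — Resonance condition Im(Z)=0 gives ω₀ = 1/√(LC).
Step 2 — ω₀ = 1/√(0.0221·5.98e-09) = 8.699e+04 rad/s.
Step 3 — f₀ = ω₀/(2π) = 1.384e+04 Hz.

f₀ = 1.384e+04 Hz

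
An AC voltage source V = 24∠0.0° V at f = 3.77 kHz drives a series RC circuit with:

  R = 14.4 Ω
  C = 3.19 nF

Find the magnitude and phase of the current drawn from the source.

Step 1 — Angular frequency: ω = 2π·f = 2π·3770 = 2.369e+04 rad/s.
Step 2 — Component impedances:
  R: Z = R = 14.4 Ω
  C: Z = 1/(jωC) = -j/(ω·C) = 0 - j1.323e+04 Ω
Step 3 — Series combination: Z_total = R + C = 14.4 - j1.323e+04 Ω = 1.323e+04∠-89.9° Ω.
Step 4 — Source phasor: V = 24∠0.0° V = 24 V.
Step 5 — Ohm's law: I = V / Z_total = (24) / (14.4 - j1.323e+04) = 1.973e-06 + j0.001814 A.
Step 6 — Convert to polar: |I| = 0.001814 A, ∠I = 89.9°.

I = 0.001814∠89.9° A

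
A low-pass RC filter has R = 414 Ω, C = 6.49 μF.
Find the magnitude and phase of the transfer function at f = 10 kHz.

Step 1 — Angular frequency: ω = 2π·1e+04 = 6.283e+04 rad/s.
Step 2 — Transfer function: H(jω) = 1/(1 + jωRC).
Step 3 — Denominator: 1 + jωRC = 1 + j·6.283e+04·414·6.49e-06 = 1 + j168.8.
Step 4 — H = 3.509e-05 - j0.005923.
Step 5 — Magnitude: |H| = 0.005923 (-44.5 dB); phase: φ = -89.7°.

|H| = 0.005923 (-44.5 dB), φ = -89.7°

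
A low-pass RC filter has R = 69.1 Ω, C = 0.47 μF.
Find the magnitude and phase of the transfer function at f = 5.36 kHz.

Step 1 — Angular frequency: ω = 2π·5360 = 3.368e+04 rad/s.
Step 2 — Transfer function: H(jω) = 1/(1 + jωRC).
Step 3 — Denominator: 1 + jωRC = 1 + j·3.368e+04·69.1·4.7e-07 = 1 + j1.094.
Step 4 — H = 0.4553 - j0.498.
Step 5 — Magnitude: |H| = 0.6748 (-3.4 dB); phase: φ = -47.6°.

|H| = 0.6748 (-3.4 dB), φ = -47.6°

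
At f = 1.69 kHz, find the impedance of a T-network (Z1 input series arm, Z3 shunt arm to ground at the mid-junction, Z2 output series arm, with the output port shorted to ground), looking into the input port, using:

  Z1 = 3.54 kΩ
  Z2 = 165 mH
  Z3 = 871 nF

Step 1 — Angular frequency: ω = 2π·f = 2π·1690 = 1.062e+04 rad/s.
Step 2 — Component impedances:
  Z1: Z = R = 3540 Ω
  Z2: Z = jωL = j·1.062e+04·0.165 = 0 + j1752 Ω
  Z3: Z = 1/(jωC) = -j/(ω·C) = 0 - j108.1 Ω
Step 3 — With the output port shorted to ground, the output series arm Z2 runs from the junction to ground; the shunt arm Z3 also runs from the junction to ground. They appear in parallel: Z3 || Z2 = 0 - j115.2 Ω.
Step 4 — Series with input arm Z1: Z_in = Z1 + (Z3 || Z2) = 3540 - j115.2 Ω = 3542∠-1.9° Ω.

Z = 3540 - j115.2 Ω = 3542∠-1.9° Ω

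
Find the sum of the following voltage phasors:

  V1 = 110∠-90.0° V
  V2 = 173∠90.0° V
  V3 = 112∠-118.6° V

Step 1 — Convert each phasor to rectangular form:
  V1 = 110·(cos(-90.0°) + j·sin(-90.0°)) = 0 - j110 V
  V2 = 173·(cos(90.0°) + j·sin(90.0°)) = 0 + j173 V
  V3 = 112·(cos(-118.6°) + j·sin(-118.6°)) = -53.61 - j98.33 V
Step 2 — Sum components: V_total = -53.61 - j35.33 V.
Step 3 — Convert to polar: |V_total| = 64.21 V, ∠V_total = -146.6°.

V_total = 64.21∠-146.6° V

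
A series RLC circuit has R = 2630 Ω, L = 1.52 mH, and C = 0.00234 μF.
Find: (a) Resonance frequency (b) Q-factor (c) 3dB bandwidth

Step 1 — Resonance condition Im(Z)=0 gives ω₀ = 1/√(LC).
Step 2 — ω₀ = 1/√(0.00152·2.34e-09) = 5.302e+05 rad/s.
Step 3 — f₀ = ω₀/(2π) = 8.439e+04 Hz.
Step 4 — Series Q: Q = ω₀L/R = 5.302e+05·0.00152/2630 = 0.3064.
Step 5 — 3dB bandwidth: Δω = ω₀/Q = 1.73e+06 rad/s; BW = Δω/(2π) = 2.754e+05 Hz.

(a) f₀ = 8.439e+04 Hz  (b) Q = 0.3064  (c) BW = 2.754e+05 Hz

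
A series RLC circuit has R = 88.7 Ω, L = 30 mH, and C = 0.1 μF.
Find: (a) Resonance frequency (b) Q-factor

Step 1 — Resonance condition Im(Z)=0 gives ω₀ = 1/√(LC).
Step 2 — ω₀ = 1/√(0.03·1e-07) = 1.826e+04 rad/s.
Step 3 — f₀ = ω₀/(2π) = 2906 Hz.
Step 4 — Series Q: Q = ω₀L/R = 1.826e+04·0.03/88.7 = 6.175.

(a) f₀ = 2906 Hz  (b) Q = 6.175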